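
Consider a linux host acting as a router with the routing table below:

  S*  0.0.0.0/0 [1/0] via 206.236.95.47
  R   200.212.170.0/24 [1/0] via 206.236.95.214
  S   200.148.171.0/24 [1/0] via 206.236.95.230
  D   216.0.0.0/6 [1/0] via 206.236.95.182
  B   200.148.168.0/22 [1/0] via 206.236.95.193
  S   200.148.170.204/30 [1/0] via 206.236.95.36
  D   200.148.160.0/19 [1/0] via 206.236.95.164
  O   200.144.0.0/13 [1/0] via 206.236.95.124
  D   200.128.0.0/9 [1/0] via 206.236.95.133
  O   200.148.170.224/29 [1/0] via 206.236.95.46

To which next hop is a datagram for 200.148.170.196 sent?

Routes whose prefix contains 200.148.170.196:
  0.0.0.0/0 (default, matches everything) -> 206.236.95.47
  200.128.0.0/9 (200.128.0.0 - 200.255.255.255) -> 206.236.95.133
  200.144.0.0/13 (200.144.0.0 - 200.151.255.255) -> 206.236.95.124
  200.148.160.0/19 (200.148.160.0 - 200.148.191.255) -> 206.236.95.164
  200.148.168.0/22 (200.148.168.0 - 200.148.171.255) -> 206.236.95.193
More-specific entries that do NOT match:
  200.148.170.204/30 (200.148.170.204 - 200.148.170.207) does not contain 200.148.170.196
  200.148.170.224/29 (200.148.170.224 - 200.148.170.231) does not contain 200.148.170.196
  200.212.170.0/24 (200.212.170.0 - 200.212.170.255) does not contain 200.148.170.196
  200.148.171.0/24 (200.148.171.0 - 200.148.171.255) does not contain 200.148.170.196
Longest matching prefix is /22 -> next hop 206.236.95.193.

206.236.95.193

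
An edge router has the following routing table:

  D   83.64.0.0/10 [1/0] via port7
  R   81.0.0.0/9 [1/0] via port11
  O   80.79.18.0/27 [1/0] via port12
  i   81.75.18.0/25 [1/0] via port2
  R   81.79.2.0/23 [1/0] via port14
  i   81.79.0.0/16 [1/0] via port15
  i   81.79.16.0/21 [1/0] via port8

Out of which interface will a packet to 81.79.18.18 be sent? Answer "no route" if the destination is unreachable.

port8

Routes whose prefix contains 81.79.18.18:
  81.0.0.0/9 (81.0.0.0 - 81.127.255.255) -> port11
  81.79.0.0/16 (81.79.0.0 - 81.79.255.255) -> port15
  81.79.16.0/21 (81.79.16.0 - 81.79.23.255) -> port8
More-specific entries that do NOT match:
  80.79.18.0/27 (80.79.18.0 - 80.79.18.31) does not contain 81.79.18.18
  81.75.18.0/25 (81.75.18.0 - 81.75.18.127) does not contain 81.79.18.18
  81.79.2.0/23 (81.79.2.0 - 81.79.3.255) does not contain 81.79.18.18
Longest matching prefix is /21 -> interface port8.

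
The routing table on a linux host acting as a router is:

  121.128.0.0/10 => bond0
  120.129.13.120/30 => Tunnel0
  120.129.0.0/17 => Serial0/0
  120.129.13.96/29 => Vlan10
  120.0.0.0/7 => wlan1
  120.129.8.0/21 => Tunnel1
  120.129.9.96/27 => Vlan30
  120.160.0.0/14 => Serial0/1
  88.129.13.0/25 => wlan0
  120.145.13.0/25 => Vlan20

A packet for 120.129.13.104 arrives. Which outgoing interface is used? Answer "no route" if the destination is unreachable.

Routes whose prefix contains 120.129.13.104:
  120.0.0.0/7 (120.0.0.0 - 121.255.255.255) -> wlan1
  120.129.0.0/17 (120.129.0.0 - 120.129.127.255) -> Serial0/0
  120.129.8.0/21 (120.129.8.0 - 120.129.15.255) -> Tunnel1
More-specific entries that do NOT match:
  120.129.13.120/30 (120.129.13.120 - 120.129.13.123) does not contain 120.129.13.104
  120.129.13.96/29 (120.129.13.96 - 120.129.13.103) does not contain 120.129.13.104
  120.129.9.96/27 (120.129.9.96 - 120.129.9.127) does not contain 120.129.13.104
  88.129.13.0/25 (88.129.13.0 - 88.129.13.127) does not contain 120.129.13.104
  120.145.13.0/25 (120.145.13.0 - 120.145.13.127) does not contain 120.129.13.104
Longest matching prefix is /21 -> interface Tunnel1.

Tunnel1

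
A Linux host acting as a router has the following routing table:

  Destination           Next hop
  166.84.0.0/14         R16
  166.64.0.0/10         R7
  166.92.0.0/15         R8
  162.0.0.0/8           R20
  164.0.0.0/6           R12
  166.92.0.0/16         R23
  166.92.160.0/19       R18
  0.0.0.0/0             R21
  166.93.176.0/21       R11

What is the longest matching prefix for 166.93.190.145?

Entries matching 166.93.190.145:
  0.0.0.0/0 (default, matches everything)
  164.0.0.0/6 (164.0.0.0 - 167.255.255.255)
  166.64.0.0/10 (166.64.0.0 - 166.127.255.255)
  166.92.0.0/15 (166.92.0.0 - 166.93.255.255)
Most specific is 166.92.0.0/15.

166.92.0.0/15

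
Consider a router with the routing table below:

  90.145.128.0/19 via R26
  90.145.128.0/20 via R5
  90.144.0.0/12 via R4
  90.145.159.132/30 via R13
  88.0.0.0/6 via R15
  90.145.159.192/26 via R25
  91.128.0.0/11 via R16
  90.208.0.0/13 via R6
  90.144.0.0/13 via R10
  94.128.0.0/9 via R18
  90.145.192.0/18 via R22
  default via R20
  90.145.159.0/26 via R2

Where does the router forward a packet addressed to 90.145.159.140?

Routes whose prefix contains 90.145.159.140:
  0.0.0.0/0 (default, matches everything) -> R20
  88.0.0.0/6 (88.0.0.0 - 91.255.255.255) -> R15
  90.144.0.0/12 (90.144.0.0 - 90.159.255.255) -> R4
  90.144.0.0/13 (90.144.0.0 - 90.151.255.255) -> R10
  90.145.128.0/19 (90.145.128.0 - 90.145.159.255) -> R26
More-specific entries that do NOT match:
  90.145.159.132/30 (90.145.159.132 - 90.145.159.135) does not contain 90.145.159.140
  90.145.159.192/26 (90.145.159.192 - 90.145.159.255) does not contain 90.145.159.140
  90.145.159.0/26 (90.145.159.0 - 90.145.159.63) does not contain 90.145.159.140
  90.145.128.0/20 (90.145.128.0 - 90.145.143.255) does not contain 90.145.159.140
Longest matching prefix is /19 -> next hop R26.

R26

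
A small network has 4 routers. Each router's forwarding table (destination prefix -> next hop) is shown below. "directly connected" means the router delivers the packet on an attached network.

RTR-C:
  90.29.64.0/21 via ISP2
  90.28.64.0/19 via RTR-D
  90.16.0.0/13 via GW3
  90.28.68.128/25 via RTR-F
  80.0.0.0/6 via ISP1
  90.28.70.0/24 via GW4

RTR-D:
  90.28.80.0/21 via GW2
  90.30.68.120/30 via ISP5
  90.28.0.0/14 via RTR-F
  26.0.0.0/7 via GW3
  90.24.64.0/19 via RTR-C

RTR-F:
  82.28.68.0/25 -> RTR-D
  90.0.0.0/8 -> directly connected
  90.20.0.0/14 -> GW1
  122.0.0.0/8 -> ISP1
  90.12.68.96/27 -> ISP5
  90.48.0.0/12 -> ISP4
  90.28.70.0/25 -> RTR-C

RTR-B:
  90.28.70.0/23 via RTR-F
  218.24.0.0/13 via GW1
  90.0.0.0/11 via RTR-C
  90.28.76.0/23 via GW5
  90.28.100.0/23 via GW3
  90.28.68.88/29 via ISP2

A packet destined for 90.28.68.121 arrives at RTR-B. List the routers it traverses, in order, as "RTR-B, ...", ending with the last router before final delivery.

RTR-B, RTR-C, RTR-D, RTR-F

At RTR-B: longest match for 90.28.68.121 is 90.0.0.0/11 -> RTR-C
At RTR-C: longest match for 90.28.68.121 is 90.28.64.0/19 -> RTR-D
At RTR-D: longest match for 90.28.68.121 is 90.28.0.0/14 -> RTR-F
At RTR-F: longest match for 90.28.68.121 is 90.0.0.0/8 -> directly connected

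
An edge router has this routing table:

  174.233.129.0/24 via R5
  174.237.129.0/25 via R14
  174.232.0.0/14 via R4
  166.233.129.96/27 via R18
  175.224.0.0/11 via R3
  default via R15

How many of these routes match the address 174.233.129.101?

3

Prefixes containing 174.233.129.101:
  0.0.0.0/0 (default, matches everything)
  174.232.0.0/14 (174.232.0.0 - 174.235.255.255)
  174.233.129.0/24 (174.233.129.0 - 174.233.129.255)
Total matching entries: 3.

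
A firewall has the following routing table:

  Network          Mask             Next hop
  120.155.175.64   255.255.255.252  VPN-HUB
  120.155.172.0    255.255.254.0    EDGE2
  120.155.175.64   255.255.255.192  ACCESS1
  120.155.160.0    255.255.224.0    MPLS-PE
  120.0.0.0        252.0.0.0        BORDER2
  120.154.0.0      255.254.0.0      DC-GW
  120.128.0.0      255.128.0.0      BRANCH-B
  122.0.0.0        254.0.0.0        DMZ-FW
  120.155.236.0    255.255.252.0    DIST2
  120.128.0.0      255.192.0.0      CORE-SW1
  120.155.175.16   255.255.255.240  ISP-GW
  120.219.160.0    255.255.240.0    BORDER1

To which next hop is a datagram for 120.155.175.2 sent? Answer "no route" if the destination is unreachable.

Routes whose prefix contains 120.155.175.2:
  120.0.0.0/6 (120.0.0.0 - 123.255.255.255) -> BORDER2
  120.128.0.0/9 (120.128.0.0 - 120.255.255.255) -> BRANCH-B
  120.128.0.0/10 (120.128.0.0 - 120.191.255.255) -> CORE-SW1
  120.154.0.0/15 (120.154.0.0 - 120.155.255.255) -> DC-GW
  120.155.160.0/19 (120.155.160.0 - 120.155.191.255) -> MPLS-PE
More-specific entries that do NOT match:
  120.155.175.64/30 (120.155.175.64 - 120.155.175.67) does not contain 120.155.175.2
  120.155.175.16/28 (120.155.175.16 - 120.155.175.31) does not contain 120.155.175.2
  120.155.175.64/26 (120.155.175.64 - 120.155.175.127) does not contain 120.155.175.2
  120.155.172.0/23 (120.155.172.0 - 120.155.173.255) does not contain 120.155.175.2
  120.155.236.0/22 (120.155.236.0 - 120.155.239.255) does not contain 120.155.175.2
  120.219.160.0/20 (120.219.160.0 - 120.219.175.255) does not contain 120.155.175.2
Longest matching prefix is /19 -> next hop MPLS-PE.

MPLS-PE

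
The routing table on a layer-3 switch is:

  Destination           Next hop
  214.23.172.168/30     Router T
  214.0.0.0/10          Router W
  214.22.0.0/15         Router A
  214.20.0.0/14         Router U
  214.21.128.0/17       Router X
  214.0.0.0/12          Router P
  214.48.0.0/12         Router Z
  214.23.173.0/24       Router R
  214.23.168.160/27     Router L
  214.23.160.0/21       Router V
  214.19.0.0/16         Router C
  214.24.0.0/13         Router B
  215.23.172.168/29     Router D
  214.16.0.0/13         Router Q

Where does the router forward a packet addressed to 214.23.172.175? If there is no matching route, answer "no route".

Routes whose prefix contains 214.23.172.175:
  214.0.0.0/10 (214.0.0.0 - 214.63.255.255) -> Router W
  214.16.0.0/13 (214.16.0.0 - 214.23.255.255) -> Router Q
  214.20.0.0/14 (214.20.0.0 - 214.23.255.255) -> Router U
  214.22.0.0/15 (214.22.0.0 - 214.23.255.255) -> Router A
More-specific entries that do NOT match:
  214.23.172.168/30 (214.23.172.168 - 214.23.172.171) does not contain 214.23.172.175
  215.23.172.168/29 (215.23.172.168 - 215.23.172.175) does not contain 214.23.172.175
  214.23.168.160/27 (214.23.168.160 - 214.23.168.191) does not contain 214.23.172.175
  214.23.173.0/24 (214.23.173.0 - 214.23.173.255) does not contain 214.23.172.175
  214.23.160.0/21 (214.23.160.0 - 214.23.167.255) does not contain 214.23.172.175
  214.21.128.0/17 (214.21.128.0 - 214.21.255.255) does not contain 214.23.172.175
  214.19.0.0/16 (214.19.0.0 - 214.19.255.255) does not contain 214.23.172.175
Longest matching prefix is /15 -> next hop Router A.

Router A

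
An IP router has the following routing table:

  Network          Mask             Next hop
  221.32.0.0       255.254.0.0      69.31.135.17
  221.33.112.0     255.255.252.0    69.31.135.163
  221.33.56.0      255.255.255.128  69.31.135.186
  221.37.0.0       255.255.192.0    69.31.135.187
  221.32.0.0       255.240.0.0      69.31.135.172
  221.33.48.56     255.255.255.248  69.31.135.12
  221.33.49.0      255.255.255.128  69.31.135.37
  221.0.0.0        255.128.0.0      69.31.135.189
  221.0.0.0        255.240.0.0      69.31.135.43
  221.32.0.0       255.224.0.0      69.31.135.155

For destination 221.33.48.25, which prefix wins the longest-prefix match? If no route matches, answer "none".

Entries matching 221.33.48.25:
  221.0.0.0/9 (221.0.0.0 - 221.127.255.255)
  221.32.0.0/11 (221.32.0.0 - 221.63.255.255)
  221.32.0.0/12 (221.32.0.0 - 221.47.255.255)
  221.32.0.0/15 (221.32.0.0 - 221.33.255.255)
Most specific is 221.32.0.0/15.

221.32.0.0/15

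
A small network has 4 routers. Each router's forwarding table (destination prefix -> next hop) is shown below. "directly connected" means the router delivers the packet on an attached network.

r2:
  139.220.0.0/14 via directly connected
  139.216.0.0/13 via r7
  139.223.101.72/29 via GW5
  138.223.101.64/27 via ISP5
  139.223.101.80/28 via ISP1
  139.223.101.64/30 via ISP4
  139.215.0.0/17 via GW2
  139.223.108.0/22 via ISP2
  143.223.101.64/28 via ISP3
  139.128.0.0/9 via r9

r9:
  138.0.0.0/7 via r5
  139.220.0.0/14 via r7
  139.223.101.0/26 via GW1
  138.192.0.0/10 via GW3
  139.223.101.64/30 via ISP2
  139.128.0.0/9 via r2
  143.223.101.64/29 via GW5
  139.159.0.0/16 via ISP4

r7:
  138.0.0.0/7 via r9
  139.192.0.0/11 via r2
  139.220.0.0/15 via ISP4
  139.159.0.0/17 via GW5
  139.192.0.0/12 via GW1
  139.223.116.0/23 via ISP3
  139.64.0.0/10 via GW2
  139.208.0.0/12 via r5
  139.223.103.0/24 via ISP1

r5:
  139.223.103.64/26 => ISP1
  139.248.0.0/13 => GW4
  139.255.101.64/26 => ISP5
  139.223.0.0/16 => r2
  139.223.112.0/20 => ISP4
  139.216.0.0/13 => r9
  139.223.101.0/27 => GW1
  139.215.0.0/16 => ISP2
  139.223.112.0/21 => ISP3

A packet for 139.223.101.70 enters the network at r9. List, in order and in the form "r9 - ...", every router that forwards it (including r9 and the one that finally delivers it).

r9 - r7 - r5 - r2

At r9: longest match for 139.223.101.70 is 139.220.0.0/14 -> r7
At r7: longest match for 139.223.101.70 is 139.208.0.0/12 -> r5
At r5: longest match for 139.223.101.70 is 139.223.0.0/16 -> r2
At r2: longest match for 139.223.101.70 is 139.220.0.0/14 -> directly connected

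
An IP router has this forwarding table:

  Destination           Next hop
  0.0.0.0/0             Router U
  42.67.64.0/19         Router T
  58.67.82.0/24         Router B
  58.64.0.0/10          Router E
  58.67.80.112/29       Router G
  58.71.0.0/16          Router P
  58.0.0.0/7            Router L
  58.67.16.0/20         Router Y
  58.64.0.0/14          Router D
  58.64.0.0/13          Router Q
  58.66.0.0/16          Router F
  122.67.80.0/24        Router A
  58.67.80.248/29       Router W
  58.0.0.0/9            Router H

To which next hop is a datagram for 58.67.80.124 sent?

Router D

Routes whose prefix contains 58.67.80.124:
  0.0.0.0/0 (default, matches everything) -> Router U
  58.0.0.0/7 (58.0.0.0 - 59.255.255.255) -> Router L
  58.0.0.0/9 (58.0.0.0 - 58.127.255.255) -> Router H
  58.64.0.0/10 (58.64.0.0 - 58.127.255.255) -> Router E
  58.64.0.0/13 (58.64.0.0 - 58.71.255.255) -> Router Q
  58.64.0.0/14 (58.64.0.0 - 58.67.255.255) -> Router D
More-specific entries that do NOT match:
  58.67.80.112/29 (58.67.80.112 - 58.67.80.119) does not contain 58.67.80.124
  58.67.80.248/29 (58.67.80.248 - 58.67.80.255) does not contain 58.67.80.124
  58.67.82.0/24 (58.67.82.0 - 58.67.82.255) does not contain 58.67.80.124
  122.67.80.0/24 (122.67.80.0 - 122.67.80.255) does not contain 58.67.80.124
  58.67.16.0/20 (58.67.16.0 - 58.67.31.255) does not contain 58.67.80.124
  42.67.64.0/19 (42.67.64.0 - 42.67.95.255) does not contain 58.67.80.124
  58.71.0.0/16 (58.71.0.0 - 58.71.255.255) does not contain 58.67.80.124
  58.66.0.0/16 (58.66.0.0 - 58.66.255.255) does not contain 58.67.80.124
Longest matching prefix is /14 -> next hop Router D.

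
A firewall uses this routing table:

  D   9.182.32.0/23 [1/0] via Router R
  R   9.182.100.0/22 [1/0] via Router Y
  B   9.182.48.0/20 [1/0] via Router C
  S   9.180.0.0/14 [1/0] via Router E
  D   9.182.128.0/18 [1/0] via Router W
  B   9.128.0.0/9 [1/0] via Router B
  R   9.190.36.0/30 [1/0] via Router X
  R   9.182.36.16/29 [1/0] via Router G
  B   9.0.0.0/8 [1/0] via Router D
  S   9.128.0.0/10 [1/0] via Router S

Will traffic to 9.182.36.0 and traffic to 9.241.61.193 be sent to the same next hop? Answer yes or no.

no

9.182.36.0: longest match 9.180.0.0/14 -> Router E
9.241.61.193: longest match 9.128.0.0/9 -> Router B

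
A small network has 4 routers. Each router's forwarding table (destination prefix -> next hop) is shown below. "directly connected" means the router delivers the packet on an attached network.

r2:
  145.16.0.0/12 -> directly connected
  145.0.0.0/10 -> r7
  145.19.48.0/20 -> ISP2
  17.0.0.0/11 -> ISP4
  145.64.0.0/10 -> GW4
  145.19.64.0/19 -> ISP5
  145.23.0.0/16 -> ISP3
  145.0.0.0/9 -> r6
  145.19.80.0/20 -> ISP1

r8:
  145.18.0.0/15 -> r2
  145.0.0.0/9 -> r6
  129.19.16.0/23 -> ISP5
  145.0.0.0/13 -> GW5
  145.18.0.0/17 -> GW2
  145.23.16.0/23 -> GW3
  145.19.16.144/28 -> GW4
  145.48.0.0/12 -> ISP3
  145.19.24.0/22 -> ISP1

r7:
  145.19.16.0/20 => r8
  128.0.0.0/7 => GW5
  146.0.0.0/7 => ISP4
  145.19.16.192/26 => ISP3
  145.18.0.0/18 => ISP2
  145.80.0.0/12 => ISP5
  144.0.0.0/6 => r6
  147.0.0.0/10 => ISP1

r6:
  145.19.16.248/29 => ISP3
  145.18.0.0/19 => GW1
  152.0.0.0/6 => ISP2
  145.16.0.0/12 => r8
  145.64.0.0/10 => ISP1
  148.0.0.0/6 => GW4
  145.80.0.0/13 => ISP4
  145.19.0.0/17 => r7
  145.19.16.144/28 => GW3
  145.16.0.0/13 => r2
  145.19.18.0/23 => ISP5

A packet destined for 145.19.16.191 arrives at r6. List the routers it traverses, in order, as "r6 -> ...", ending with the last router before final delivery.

At r6: longest match for 145.19.16.191 is 145.19.0.0/17 -> r7
At r7: longest match for 145.19.16.191 is 145.19.16.0/20 -> r8
At r8: longest match for 145.19.16.191 is 145.18.0.0/15 -> r2
At r2: longest match for 145.19.16.191 is 145.16.0.0/12 -> directly connected

r6 -> r7 -> r8 -> r2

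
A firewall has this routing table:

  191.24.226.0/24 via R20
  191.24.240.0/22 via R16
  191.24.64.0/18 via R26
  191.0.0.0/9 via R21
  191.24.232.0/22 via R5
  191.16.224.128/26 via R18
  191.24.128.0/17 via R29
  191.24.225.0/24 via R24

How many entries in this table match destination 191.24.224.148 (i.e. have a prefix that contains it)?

2

Prefixes containing 191.24.224.148:
  191.0.0.0/9 (191.0.0.0 - 191.127.255.255)
  191.24.128.0/17 (191.24.128.0 - 191.24.255.255)
Total matching entries: 2.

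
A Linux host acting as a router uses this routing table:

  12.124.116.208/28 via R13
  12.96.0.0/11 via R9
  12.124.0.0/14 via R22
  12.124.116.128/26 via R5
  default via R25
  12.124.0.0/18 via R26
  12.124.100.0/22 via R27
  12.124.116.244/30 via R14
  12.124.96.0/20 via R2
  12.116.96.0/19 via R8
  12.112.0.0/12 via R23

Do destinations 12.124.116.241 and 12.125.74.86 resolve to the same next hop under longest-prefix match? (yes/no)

12.124.116.241: longest match 12.124.0.0/14 -> R22
12.125.74.86: longest match 12.124.0.0/14 -> R22

yes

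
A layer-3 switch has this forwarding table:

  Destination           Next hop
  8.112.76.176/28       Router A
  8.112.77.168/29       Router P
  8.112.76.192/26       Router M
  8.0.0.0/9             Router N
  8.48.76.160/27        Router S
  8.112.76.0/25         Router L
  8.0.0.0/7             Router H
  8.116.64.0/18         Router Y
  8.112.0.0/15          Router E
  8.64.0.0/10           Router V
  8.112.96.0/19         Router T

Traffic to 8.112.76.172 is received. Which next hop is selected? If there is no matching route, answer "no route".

Router E

Routes whose prefix contains 8.112.76.172:
  8.0.0.0/7 (8.0.0.0 - 9.255.255.255) -> Router H
  8.0.0.0/9 (8.0.0.0 - 8.127.255.255) -> Router N
  8.64.0.0/10 (8.64.0.0 - 8.127.255.255) -> Router V
  8.112.0.0/15 (8.112.0.0 - 8.113.255.255) -> Router E
More-specific entries that do NOT match:
  8.112.77.168/29 (8.112.77.168 - 8.112.77.175) does not contain 8.112.76.172
  8.112.76.176/28 (8.112.76.176 - 8.112.76.191) does not contain 8.112.76.172
  8.48.76.160/27 (8.48.76.160 - 8.48.76.191) does not contain 8.112.76.172
  8.112.76.192/26 (8.112.76.192 - 8.112.76.255) does not contain 8.112.76.172
  8.112.76.0/25 (8.112.76.0 - 8.112.76.127) does not contain 8.112.76.172
  8.112.96.0/19 (8.112.96.0 - 8.112.127.255) does not contain 8.112.76.172
  8.116.64.0/18 (8.116.64.0 - 8.116.127.255) does not contain 8.112.76.172
Longest matching prefix is /15 -> next hop Router E.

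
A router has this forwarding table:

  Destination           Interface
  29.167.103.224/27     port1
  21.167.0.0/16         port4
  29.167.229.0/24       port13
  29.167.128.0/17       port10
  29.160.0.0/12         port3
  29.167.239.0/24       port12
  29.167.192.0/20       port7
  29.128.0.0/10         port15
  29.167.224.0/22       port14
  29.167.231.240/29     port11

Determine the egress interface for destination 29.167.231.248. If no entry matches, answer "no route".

Routes whose prefix contains 29.167.231.248:
  29.128.0.0/10 (29.128.0.0 - 29.191.255.255) -> port15
  29.160.0.0/12 (29.160.0.0 - 29.175.255.255) -> port3
  29.167.128.0/17 (29.167.128.0 - 29.167.255.255) -> port10
More-specific entries that do NOT match:
  29.167.231.240/29 (29.167.231.240 - 29.167.231.247) does not contain 29.167.231.248
  29.167.103.224/27 (29.167.103.224 - 29.167.103.255) does not contain 29.167.231.248
  29.167.229.0/24 (29.167.229.0 - 29.167.229.255) does not contain 29.167.231.248
  29.167.239.0/24 (29.167.239.0 - 29.167.239.255) does not contain 29.167.231.248
  29.167.224.0/22 (29.167.224.0 - 29.167.227.255) does not contain 29.167.231.248
  29.167.192.0/20 (29.167.192.0 - 29.167.207.255) does not contain 29.167.231.248
Longest matching prefix is /17 -> interface port10.

port10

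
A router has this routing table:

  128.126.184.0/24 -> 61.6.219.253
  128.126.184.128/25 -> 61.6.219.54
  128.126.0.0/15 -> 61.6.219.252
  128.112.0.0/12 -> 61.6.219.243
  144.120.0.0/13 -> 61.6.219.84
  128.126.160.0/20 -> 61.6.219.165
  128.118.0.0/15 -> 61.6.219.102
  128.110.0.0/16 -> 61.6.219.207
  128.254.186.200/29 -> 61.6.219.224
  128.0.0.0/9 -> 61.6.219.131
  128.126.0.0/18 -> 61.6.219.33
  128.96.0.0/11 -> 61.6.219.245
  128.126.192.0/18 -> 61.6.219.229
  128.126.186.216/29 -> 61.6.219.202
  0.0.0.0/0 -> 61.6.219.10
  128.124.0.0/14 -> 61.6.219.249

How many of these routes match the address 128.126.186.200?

Prefixes containing 128.126.186.200:
  0.0.0.0/0 (default, matches everything)
  128.0.0.0/9 (128.0.0.0 - 128.127.255.255)
  128.96.0.0/11 (128.96.0.0 - 128.127.255.255)
  128.112.0.0/12 (128.112.0.0 - 128.127.255.255)
  128.124.0.0/14 (128.124.0.0 - 128.127.255.255)
  128.126.0.0/15 (128.126.0.0 - 128.127.255.255)
Total matching entries: 6.

6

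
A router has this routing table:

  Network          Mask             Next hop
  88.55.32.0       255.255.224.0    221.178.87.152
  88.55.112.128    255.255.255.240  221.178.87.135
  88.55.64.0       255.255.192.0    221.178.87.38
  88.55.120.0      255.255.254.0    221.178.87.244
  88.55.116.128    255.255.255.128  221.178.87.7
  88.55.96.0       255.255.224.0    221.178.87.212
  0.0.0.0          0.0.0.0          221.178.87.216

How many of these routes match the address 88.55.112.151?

Prefixes containing 88.55.112.151:
  0.0.0.0/0 (default, matches everything)
  88.55.64.0/18 (88.55.64.0 - 88.55.127.255)
  88.55.96.0/19 (88.55.96.0 - 88.55.127.255)
Total matching entries: 3.

3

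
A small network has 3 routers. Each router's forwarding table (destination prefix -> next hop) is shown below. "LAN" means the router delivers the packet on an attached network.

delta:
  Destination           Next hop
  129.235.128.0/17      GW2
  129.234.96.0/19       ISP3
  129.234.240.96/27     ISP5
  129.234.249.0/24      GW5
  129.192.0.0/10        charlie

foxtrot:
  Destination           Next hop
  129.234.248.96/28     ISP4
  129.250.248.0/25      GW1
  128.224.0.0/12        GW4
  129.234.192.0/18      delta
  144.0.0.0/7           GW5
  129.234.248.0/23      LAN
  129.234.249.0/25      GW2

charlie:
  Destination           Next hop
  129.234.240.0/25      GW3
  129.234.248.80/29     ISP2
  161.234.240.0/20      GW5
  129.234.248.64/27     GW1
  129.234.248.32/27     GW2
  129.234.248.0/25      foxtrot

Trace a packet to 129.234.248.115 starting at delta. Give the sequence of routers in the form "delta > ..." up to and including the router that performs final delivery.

At delta: longest match for 129.234.248.115 is 129.192.0.0/10 -> charlie
At charlie: longest match for 129.234.248.115 is 129.234.248.0/25 -> foxtrot
At foxtrot: longest match for 129.234.248.115 is 129.234.248.0/23 -> LAN

delta > charlie > foxtrot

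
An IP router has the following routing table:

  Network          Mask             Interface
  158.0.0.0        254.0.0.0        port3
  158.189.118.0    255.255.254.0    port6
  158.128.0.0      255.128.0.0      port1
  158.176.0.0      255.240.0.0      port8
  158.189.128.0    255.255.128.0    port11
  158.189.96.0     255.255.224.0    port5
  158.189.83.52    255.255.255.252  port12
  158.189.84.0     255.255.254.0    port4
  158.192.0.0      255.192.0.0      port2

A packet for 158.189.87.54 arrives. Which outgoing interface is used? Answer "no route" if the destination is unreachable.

port8

Routes whose prefix contains 158.189.87.54:
  158.0.0.0/7 (158.0.0.0 - 159.255.255.255) -> port3
  158.128.0.0/9 (158.128.0.0 - 158.255.255.255) -> port1
  158.176.0.0/12 (158.176.0.0 - 158.191.255.255) -> port8
More-specific entries that do NOT match:
  158.189.83.52/30 (158.189.83.52 - 158.189.83.55) does not contain 158.189.87.54
  158.189.118.0/23 (158.189.118.0 - 158.189.119.255) does not contain 158.189.87.54
  158.189.84.0/23 (158.189.84.0 - 158.189.85.255) does not contain 158.189.87.54
  158.189.96.0/19 (158.189.96.0 - 158.189.127.255) does not contain 158.189.87.54
  158.189.128.0/17 (158.189.128.0 - 158.189.255.255) does not contain 158.189.87.54
Longest matching prefix is /12 -> interface port8.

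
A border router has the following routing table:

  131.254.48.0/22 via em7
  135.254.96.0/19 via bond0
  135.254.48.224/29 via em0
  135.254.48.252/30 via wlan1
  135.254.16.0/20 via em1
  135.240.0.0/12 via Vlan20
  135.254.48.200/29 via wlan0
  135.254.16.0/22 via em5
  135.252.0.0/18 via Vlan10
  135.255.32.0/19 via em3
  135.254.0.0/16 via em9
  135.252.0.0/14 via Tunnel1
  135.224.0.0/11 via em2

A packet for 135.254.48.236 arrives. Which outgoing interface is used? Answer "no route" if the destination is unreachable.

Routes whose prefix contains 135.254.48.236:
  135.224.0.0/11 (135.224.0.0 - 135.255.255.255) -> em2
  135.240.0.0/12 (135.240.0.0 - 135.255.255.255) -> Vlan20
  135.252.0.0/14 (135.252.0.0 - 135.255.255.255) -> Tunnel1
  135.254.0.0/16 (135.254.0.0 - 135.254.255.255) -> em9
More-specific entries that do NOT match:
  135.254.48.252/30 (135.254.48.252 - 135.254.48.255) does not contain 135.254.48.236
  135.254.48.224/29 (135.254.48.224 - 135.254.48.231) does not contain 135.254.48.236
  135.254.48.200/29 (135.254.48.200 - 135.254.48.207) does not contain 135.254.48.236
  131.254.48.0/22 (131.254.48.0 - 131.254.51.255) does not contain 135.254.48.236
  135.254.16.0/22 (135.254.16.0 - 135.254.19.255) does not contain 135.254.48.236
  135.254.16.0/20 (135.254.16.0 - 135.254.31.255) does not contain 135.254.48.236
  135.254.96.0/19 (135.254.96.0 - 135.254.127.255) does not contain 135.254.48.236
  135.255.32.0/19 (135.255.32.0 - 135.255.63.255) does not contain 135.254.48.236
  135.252.0.0/18 (135.252.0.0 - 135.252.63.255) does not contain 135.254.48.236
Longest matching prefix is /16 -> interface em9.

em9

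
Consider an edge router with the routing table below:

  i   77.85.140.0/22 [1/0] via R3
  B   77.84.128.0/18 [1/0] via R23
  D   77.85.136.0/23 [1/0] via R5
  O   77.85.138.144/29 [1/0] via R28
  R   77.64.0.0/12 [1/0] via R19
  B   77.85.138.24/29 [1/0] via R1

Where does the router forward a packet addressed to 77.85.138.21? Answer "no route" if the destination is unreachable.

No entry's prefix contains 77.85.138.21; there is no default route.

no route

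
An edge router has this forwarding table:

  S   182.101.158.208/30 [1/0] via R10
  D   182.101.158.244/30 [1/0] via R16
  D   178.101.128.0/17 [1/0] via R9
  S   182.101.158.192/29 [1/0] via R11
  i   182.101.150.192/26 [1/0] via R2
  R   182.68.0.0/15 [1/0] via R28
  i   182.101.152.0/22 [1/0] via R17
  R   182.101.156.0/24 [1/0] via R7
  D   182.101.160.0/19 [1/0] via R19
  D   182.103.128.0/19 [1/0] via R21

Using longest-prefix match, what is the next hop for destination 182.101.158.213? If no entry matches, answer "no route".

no route

No entry's prefix contains 182.101.158.213; there is no default route.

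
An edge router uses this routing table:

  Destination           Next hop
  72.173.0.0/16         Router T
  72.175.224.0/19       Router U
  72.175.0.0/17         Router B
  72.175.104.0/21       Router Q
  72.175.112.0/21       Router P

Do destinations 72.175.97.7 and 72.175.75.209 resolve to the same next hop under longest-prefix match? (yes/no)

yes

72.175.97.7: longest match 72.175.0.0/17 -> Router B
72.175.75.209: longest match 72.175.0.0/17 -> Router B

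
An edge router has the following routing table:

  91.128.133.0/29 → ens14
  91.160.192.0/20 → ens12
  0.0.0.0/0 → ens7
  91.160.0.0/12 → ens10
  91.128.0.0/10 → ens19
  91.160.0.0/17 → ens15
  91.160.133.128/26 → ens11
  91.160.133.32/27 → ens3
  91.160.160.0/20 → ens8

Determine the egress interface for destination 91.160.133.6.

Routes whose prefix contains 91.160.133.6:
  0.0.0.0/0 (default, matches everything) -> ens7
  91.128.0.0/10 (91.128.0.0 - 91.191.255.255) -> ens19
  91.160.0.0/12 (91.160.0.0 - 91.175.255.255) -> ens10
More-specific entries that do NOT match:
  91.128.133.0/29 (91.128.133.0 - 91.128.133.7) does not contain 91.160.133.6
  91.160.133.32/27 (91.160.133.32 - 91.160.133.63) does not contain 91.160.133.6
  91.160.133.128/26 (91.160.133.128 - 91.160.133.191) does not contain 91.160.133.6
  91.160.192.0/20 (91.160.192.0 - 91.160.207.255) does not contain 91.160.133.6
  91.160.160.0/20 (91.160.160.0 - 91.160.175.255) does not contain 91.160.133.6
  91.160.0.0/17 (91.160.0.0 - 91.160.127.255) does not contain 91.160.133.6
Longest matching prefix is /12 -> interface ens10.

ens10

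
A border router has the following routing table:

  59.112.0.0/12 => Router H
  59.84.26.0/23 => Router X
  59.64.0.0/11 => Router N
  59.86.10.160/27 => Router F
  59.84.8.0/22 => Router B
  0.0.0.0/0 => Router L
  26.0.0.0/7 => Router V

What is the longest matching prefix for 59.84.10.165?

59.84.8.0/22

Entries matching 59.84.10.165:
  0.0.0.0/0 (default, matches everything)
  59.64.0.0/11 (59.64.0.0 - 59.95.255.255)
  59.84.8.0/22 (59.84.8.0 - 59.84.11.255)
Most specific is 59.84.8.0/22.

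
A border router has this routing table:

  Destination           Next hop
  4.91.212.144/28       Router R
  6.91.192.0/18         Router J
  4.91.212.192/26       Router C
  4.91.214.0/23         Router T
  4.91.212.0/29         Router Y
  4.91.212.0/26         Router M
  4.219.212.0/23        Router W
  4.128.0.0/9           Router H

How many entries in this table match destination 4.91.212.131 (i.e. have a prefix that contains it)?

No listed prefix contains 4.91.212.131.
Total matching entries: 0.

0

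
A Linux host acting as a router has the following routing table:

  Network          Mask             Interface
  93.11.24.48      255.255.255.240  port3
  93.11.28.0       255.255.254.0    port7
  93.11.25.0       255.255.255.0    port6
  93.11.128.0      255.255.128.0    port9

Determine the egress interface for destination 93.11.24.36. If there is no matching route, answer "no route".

no route

No entry's prefix contains 93.11.24.36; there is no default route.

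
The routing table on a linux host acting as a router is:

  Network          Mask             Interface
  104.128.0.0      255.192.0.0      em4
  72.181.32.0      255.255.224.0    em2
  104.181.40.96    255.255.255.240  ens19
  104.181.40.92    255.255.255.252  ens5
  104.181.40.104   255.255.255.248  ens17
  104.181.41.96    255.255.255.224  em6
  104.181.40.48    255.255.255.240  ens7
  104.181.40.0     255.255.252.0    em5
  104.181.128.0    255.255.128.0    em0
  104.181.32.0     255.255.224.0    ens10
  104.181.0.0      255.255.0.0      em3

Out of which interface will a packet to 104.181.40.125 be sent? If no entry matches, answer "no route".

Routes whose prefix contains 104.181.40.125:
  104.128.0.0/10 (104.128.0.0 - 104.191.255.255) -> em4
  104.181.0.0/16 (104.181.0.0 - 104.181.255.255) -> em3
  104.181.32.0/19 (104.181.32.0 - 104.181.63.255) -> ens10
  104.181.40.0/22 (104.181.40.0 - 104.181.43.255) -> em5
More-specific entries that do NOT match:
  104.181.40.92/30 (104.181.40.92 - 104.181.40.95) does not contain 104.181.40.125
  104.181.40.104/29 (104.181.40.104 - 104.181.40.111) does not contain 104.181.40.125
  104.181.40.96/28 (104.181.40.96 - 104.181.40.111) does not contain 104.181.40.125
  104.181.40.48/28 (104.181.40.48 - 104.181.40.63) does not contain 104.181.40.125
  104.181.41.96/27 (104.181.41.96 - 104.181.41.127) does not contain 104.181.40.125
Longest matching prefix is /22 -> interface em5.

em5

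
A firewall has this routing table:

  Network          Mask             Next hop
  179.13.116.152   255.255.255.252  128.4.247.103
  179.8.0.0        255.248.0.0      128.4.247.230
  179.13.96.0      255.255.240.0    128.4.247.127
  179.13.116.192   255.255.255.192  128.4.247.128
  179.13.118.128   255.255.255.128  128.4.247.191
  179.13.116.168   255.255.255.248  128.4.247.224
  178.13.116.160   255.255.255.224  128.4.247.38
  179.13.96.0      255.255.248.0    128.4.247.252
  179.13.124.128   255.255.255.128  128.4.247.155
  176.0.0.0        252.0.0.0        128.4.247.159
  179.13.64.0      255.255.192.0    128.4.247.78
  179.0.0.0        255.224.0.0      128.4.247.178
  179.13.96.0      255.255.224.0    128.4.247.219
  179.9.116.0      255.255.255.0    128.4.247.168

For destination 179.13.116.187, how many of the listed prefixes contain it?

Prefixes containing 179.13.116.187:
  176.0.0.0/6 (176.0.0.0 - 179.255.255.255)
  179.0.0.0/11 (179.0.0.0 - 179.31.255.255)
  179.8.0.0/13 (179.8.0.0 - 179.15.255.255)
  179.13.64.0/18 (179.13.64.0 - 179.13.127.255)
  179.13.96.0/19 (179.13.96.0 - 179.13.127.255)
Total matching entries: 5.

5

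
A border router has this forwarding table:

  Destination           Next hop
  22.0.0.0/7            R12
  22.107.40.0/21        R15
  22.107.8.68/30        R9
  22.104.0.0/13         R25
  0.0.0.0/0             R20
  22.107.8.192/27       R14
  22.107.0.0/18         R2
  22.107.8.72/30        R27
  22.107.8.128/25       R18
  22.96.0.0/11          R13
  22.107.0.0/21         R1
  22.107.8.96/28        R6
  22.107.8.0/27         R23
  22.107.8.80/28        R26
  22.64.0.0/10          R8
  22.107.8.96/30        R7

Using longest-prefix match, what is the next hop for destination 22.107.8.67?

Routes whose prefix contains 22.107.8.67:
  0.0.0.0/0 (default, matches everything) -> R20
  22.0.0.0/7 (22.0.0.0 - 23.255.255.255) -> R12
  22.64.0.0/10 (22.64.0.0 - 22.127.255.255) -> R8
  22.96.0.0/11 (22.96.0.0 - 22.127.255.255) -> R13
  22.104.0.0/13 (22.104.0.0 - 22.111.255.255) -> R25
  22.107.0.0/18 (22.107.0.0 - 22.107.63.255) -> R2
More-specific entries that do NOT match:
  22.107.8.68/30 (22.107.8.68 - 22.107.8.71) does not contain 22.107.8.67
  22.107.8.72/30 (22.107.8.72 - 22.107.8.75) does not contain 22.107.8.67
  22.107.8.96/30 (22.107.8.96 - 22.107.8.99) does not contain 22.107.8.67
  22.107.8.96/28 (22.107.8.96 - 22.107.8.111) does not contain 22.107.8.67
  22.107.8.80/28 (22.107.8.80 - 22.107.8.95) does not contain 22.107.8.67
  22.107.8.192/27 (22.107.8.192 - 22.107.8.223) does not contain 22.107.8.67
  22.107.8.0/27 (22.107.8.0 - 22.107.8.31) does not contain 22.107.8.67
  22.107.8.128/25 (22.107.8.128 - 22.107.8.255) does not contain 22.107.8.67
  22.107.40.0/21 (22.107.40.0 - 22.107.47.255) does not contain 22.107.8.67
  22.107.0.0/21 (22.107.0.0 - 22.107.7.255) does not contain 22.107.8.67
Longest matching prefix is /18 -> next hop R2.

R2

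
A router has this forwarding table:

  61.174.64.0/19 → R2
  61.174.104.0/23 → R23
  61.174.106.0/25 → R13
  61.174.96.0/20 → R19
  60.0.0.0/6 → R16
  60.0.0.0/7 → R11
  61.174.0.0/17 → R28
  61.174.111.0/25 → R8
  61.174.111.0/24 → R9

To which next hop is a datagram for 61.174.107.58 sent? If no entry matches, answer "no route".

Routes whose prefix contains 61.174.107.58:
  60.0.0.0/6 (60.0.0.0 - 63.255.255.255) -> R16
  60.0.0.0/7 (60.0.0.0 - 61.255.255.255) -> R11
  61.174.0.0/17 (61.174.0.0 - 61.174.127.255) -> R28
  61.174.96.0/20 (61.174.96.0 - 61.174.111.255) -> R19
More-specific entries that do NOT match:
  61.174.106.0/25 (61.174.106.0 - 61.174.106.127) does not contain 61.174.107.58
  61.174.111.0/25 (61.174.111.0 - 61.174.111.127) does not contain 61.174.107.58
  61.174.111.0/24 (61.174.111.0 - 61.174.111.255) does not contain 61.174.107.58
  61.174.104.0/23 (61.174.104.0 - 61.174.105.255) does not contain 61.174.107.58
Longest matching prefix is /20 -> next hop R19.

R19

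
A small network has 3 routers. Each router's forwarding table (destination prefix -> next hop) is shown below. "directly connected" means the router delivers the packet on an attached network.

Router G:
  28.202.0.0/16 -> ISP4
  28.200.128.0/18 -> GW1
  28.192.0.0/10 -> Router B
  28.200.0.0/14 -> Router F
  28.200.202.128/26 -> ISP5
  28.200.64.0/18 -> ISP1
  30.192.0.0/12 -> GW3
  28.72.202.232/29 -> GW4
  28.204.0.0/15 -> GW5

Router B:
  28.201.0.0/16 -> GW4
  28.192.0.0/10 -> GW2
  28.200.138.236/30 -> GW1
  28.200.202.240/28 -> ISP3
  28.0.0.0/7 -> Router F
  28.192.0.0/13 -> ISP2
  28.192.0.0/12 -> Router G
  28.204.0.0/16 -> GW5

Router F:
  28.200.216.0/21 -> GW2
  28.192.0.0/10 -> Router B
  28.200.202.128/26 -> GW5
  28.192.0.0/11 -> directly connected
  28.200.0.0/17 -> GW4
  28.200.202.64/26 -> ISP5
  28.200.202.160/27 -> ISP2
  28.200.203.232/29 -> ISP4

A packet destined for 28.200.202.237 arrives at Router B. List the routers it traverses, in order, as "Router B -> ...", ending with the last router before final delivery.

Router B -> Router G -> Router F

At Router B: longest match for 28.200.202.237 is 28.192.0.0/12 -> Router G
At Router G: longest match for 28.200.202.237 is 28.200.0.0/14 -> Router F
At Router F: longest match for 28.200.202.237 is 28.192.0.0/11 -> directly connected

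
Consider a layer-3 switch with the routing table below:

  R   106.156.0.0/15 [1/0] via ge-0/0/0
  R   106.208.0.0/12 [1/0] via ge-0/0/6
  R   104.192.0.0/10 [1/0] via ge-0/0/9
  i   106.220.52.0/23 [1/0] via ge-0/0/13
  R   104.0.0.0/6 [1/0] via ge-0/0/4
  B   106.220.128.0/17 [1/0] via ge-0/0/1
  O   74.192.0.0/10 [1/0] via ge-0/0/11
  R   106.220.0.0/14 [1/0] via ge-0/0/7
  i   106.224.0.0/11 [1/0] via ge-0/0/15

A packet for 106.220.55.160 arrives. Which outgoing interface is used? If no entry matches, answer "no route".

Routes whose prefix contains 106.220.55.160:
  104.0.0.0/6 (104.0.0.0 - 107.255.255.255) -> ge-0/0/4
  106.208.0.0/12 (106.208.0.0 - 106.223.255.255) -> ge-0/0/6
  106.220.0.0/14 (106.220.0.0 - 106.223.255.255) -> ge-0/0/7
More-specific entries that do NOT match:
  106.220.52.0/23 (106.220.52.0 - 106.220.53.255) does not contain 106.220.55.160
  106.220.128.0/17 (106.220.128.0 - 106.220.255.255) does not contain 106.220.55.160
  106.156.0.0/15 (106.156.0.0 - 106.157.255.255) does not contain 106.220.55.160
Longest matching prefix is /14 -> interface ge-0/0/7.

ge-0/0/7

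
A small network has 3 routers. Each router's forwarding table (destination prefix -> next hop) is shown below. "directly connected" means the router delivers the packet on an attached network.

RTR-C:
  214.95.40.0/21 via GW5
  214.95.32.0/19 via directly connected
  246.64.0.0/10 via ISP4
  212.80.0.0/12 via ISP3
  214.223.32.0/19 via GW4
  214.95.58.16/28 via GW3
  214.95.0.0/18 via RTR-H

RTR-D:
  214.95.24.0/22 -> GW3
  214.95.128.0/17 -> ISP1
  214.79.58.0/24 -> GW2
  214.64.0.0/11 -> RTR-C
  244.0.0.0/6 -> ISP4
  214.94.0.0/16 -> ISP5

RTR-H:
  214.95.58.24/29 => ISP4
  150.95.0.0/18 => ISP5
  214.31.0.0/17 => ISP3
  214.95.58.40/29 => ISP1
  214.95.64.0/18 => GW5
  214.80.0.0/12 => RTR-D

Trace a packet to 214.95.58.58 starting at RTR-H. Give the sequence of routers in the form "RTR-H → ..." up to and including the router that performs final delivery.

RTR-H → RTR-D → RTR-C

At RTR-H: longest match for 214.95.58.58 is 214.80.0.0/12 -> RTR-D
At RTR-D: longest match for 214.95.58.58 is 214.64.0.0/11 -> RTR-C
At RTR-C: longest match for 214.95.58.58 is 214.95.32.0/19 -> directly connected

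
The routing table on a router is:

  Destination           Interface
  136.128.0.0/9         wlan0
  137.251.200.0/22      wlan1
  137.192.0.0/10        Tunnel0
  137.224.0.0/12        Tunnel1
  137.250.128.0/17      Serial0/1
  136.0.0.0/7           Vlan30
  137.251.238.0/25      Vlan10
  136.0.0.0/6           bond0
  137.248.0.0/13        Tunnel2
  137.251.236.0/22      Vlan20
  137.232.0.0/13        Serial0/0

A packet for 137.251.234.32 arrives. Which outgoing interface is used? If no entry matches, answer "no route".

Tunnel2

Routes whose prefix contains 137.251.234.32:
  136.0.0.0/6 (136.0.0.0 - 139.255.255.255) -> bond0
  136.0.0.0/7 (136.0.0.0 - 137.255.255.255) -> Vlan30
  137.192.0.0/10 (137.192.0.0 - 137.255.255.255) -> Tunnel0
  137.248.0.0/13 (137.248.0.0 - 137.255.255.255) -> Tunnel2
More-specific entries that do NOT match:
  137.251.238.0/25 (137.251.238.0 - 137.251.238.127) does not contain 137.251.234.32
  137.251.200.0/22 (137.251.200.0 - 137.251.203.255) does not contain 137.251.234.32
  137.251.236.0/22 (137.251.236.0 - 137.251.239.255) does not contain 137.251.234.32
  137.250.128.0/17 (137.250.128.0 - 137.250.255.255) does not contain 137.251.234.32
Longest matching prefix is /13 -> interface Tunnel2.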